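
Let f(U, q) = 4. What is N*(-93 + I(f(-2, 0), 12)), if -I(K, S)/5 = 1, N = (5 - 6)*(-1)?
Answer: -98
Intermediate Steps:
N = 1 (N = -1*(-1) = 1)
I(K, S) = -5 (I(K, S) = -5*1 = -5)
N*(-93 + I(f(-2, 0), 12)) = 1*(-93 - 5) = 1*(-98) = -98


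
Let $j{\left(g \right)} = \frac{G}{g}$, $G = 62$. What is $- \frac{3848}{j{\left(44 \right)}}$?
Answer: $- \frac{84656}{31} \approx -2730.8$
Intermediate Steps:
$j{\left(g \right)} = \frac{62}{g}$
$- \frac{3848}{j{\left(44 \right)}} = - \frac{3848}{62 \cdot \frac{1}{44}} = - \frac{3848}{\frac{31}{22}} = \left(-3848\right) \frac{22}{31} = - \frac{84656}{31}$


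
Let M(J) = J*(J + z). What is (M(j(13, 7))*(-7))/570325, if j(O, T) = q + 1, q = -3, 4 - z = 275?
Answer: -546/81475 ≈ -0.0067014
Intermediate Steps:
z = -271 (z = 4 - 1*275 = 4 - 275 = -271)
j(O, T) = -2 (j(O, T) = -3 + 1 = -2)
M(J) = J*(-271 + J) (M(J) = J*(J - 271) = J*(-271 + J))
(M(j(13, 7))*(-7))/570325 = (-2*(-271 - 2)*(-7))/570325 = (-2*(-273)*(-7))*(1/570325) = (546*(-7))*(1/570325) = -3822*1/570325 = -546/81475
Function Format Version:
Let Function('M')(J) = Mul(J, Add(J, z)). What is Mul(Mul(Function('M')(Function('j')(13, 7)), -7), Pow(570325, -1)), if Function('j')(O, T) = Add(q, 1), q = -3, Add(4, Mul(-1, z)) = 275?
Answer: Rational(-546, 81475) ≈ -0.0067014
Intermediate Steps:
z = -271 (z = Add(4, Mul(-1, 275)) = Add(4, -275) = -271)
Function('j')(O, T) = -2 (Function('j')(O, T) = Add(-3, 1) = -2)
Function('M')(J) = Mul(J, Add(-271, J)) (Function('M')(J) = Mul(J, Add(J, -271)) = Mul(J, Add(-271, J)))
Mul(Mul(Function('M')(Function('j')(13, 7)), -7), Pow(570325, -1)) = Mul(Mul(Mul(-2, Add(-271, -2)), -7), Pow(570325, -1)) = Mul(Mul(Mul(-2, -273), -7), Rational(1, 570325)) = Mul(Mul(546, -7), Rational(1, 570325)) = Mul(-3822, Rational(1, 570325)) = Rational(-546, 81475)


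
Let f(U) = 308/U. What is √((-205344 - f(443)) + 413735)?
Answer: √40896388915/443 ≈ 456.50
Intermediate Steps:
√((-205344 - f(443)) + 413735) = √((-205344 - 308/443) + 413735) = √(-90967700/443 + 413735) = √(92316905/443) = √40896388915/443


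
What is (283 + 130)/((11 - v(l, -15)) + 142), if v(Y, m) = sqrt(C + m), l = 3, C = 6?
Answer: 7021/2602 + 413*I/7806 ≈ 2.6983 + 0.052908*I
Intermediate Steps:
v(Y, m) = sqrt(6 + m)
(283 + 130)/((11 - v(l, -15)) + 142) = (283 + 130)/((11 - sqrt(6 - 15)) + 142) = 413/((11 - sqrt(-9)) + 142) = 413/((11 - 3*I) + 142) = 413/(153 - 3*I) = 413*((153 + 3*I)/23418) = 413*(153 + 3*I)/23418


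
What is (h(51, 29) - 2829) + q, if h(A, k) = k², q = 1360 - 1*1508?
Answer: -2136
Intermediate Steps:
q = -148 (q = 1360 - 1508 = -148)
(h(51, 29) - 2829) + q = (29² - 2829) - 148 = (841 - 2829) - 148 = -1988 - 148 = -2136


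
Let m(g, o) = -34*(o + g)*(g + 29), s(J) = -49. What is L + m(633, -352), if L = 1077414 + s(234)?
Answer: -5247383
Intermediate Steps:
m(g, o) = -34*(29 + g)*(g + o) (m(g, o) = -34*(g + o)*(29 + g) = -34*(29 + g)*(g + o))
L = 1077365 (L = 1077414 - 49 = 1077365)
L + m(633, -352) = 1077365 + (-986*633 - 986*(-352) - 34*633² - 34*633*(-352)) = 1077365 + (-624138 + 347072 - 34*400689 + 7575744) = 1077365 + (-624138 + 347072 - 13623426 + 7575744) = 1077365 - 6324748 = -5247383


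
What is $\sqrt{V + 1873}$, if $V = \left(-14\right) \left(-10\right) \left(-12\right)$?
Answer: $\sqrt{193} \approx 13.892$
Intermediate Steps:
$V = -1680$ ($V = 140 \left(-12\right) = -1680$)
$\sqrt{V + 1873} = \sqrt{-1680 + 1873} = \sqrt{193}$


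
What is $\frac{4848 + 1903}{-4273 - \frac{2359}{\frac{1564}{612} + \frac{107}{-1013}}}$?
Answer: $- \frac{150790336}{116948731} \approx -1.2894$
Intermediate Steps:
$\frac{4848 + 1903}{-4273 - \frac{2359}{\frac{1564}{612} + \frac{107}{-1013}}} = \frac{6751}{-4273 - \frac{2359}{1564 \cdot \frac{1}{612} + 107 \left(- \frac{1}{1013}\right)}} = \frac{6751}{-4273 - \frac{2359}{\frac{23}{9} - \frac{107}{1013}}} = \frac{6751}{-4273 - \frac{2359}{\frac{22336}{9117}}} = \frac{6751}{-4273 - \frac{21507003}{22336}} = \frac{6751}{- \frac{116948731}{22336}} = 6751 \left(- \frac{22336}{116948731}\right) = - \frac{150790336}{116948731}$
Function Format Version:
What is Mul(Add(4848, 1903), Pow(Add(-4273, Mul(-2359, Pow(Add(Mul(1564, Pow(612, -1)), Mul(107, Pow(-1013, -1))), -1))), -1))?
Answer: Rational(-150790336, 116948731) ≈ -1.2894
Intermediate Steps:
Mul(Add(4848, 1903), Pow(Add(-4273, Mul(-2359, Pow(Add(Mul(1564, Pow(612, -1)), Mul(107, Pow(-1013, -1))), -1))), -1)) = Mul(6751, Pow(Add(-4273, Mul(-2359, Pow(Add(Mul(1564, Rational(1, 612)), Mul(107, Rational(-1, 1013))), -1))), -1)) = Mul(6751, Pow(Add(-4273, Mul(-2359, Pow(Add(Rational(23, 9), Rational(-107, 1013)), -1))), -1)) = Mul(6751, Pow(Add(-4273, Mul(-2359, Pow(Rational(22336, 9117), -1))), -1)) = Mul(6751, Pow(Add(-4273, Mul(-2359, Rational(9117, 22336))), -1)) = Mul(6751, Pow(Add(-4273, Rational(-21507003, 22336)), -1)) = Mul(6751, Pow(Rational(-116948731, 22336), -1)) = Mul(6751, Rational(-22336, 116948731)) = Rational(-150790336, 116948731)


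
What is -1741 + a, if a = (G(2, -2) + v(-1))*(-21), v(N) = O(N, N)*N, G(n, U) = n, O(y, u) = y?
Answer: -1804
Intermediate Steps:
v(N) = N**2 (v(N) = N*N = N**2)
a = -63 (a = (2 + (-1)**2)*(-21) = (2 + 1)*(-21) = 3*(-21) = -63)
-1741 + a = -1741 - 63 = -1804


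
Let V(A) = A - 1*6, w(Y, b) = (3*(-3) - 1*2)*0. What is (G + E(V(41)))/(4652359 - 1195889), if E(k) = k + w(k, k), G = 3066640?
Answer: 613335/691294 ≈ 0.88723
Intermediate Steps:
w(Y, b) = 0 (w(Y, b) = (-9 - 2)*0 = -11*0 = 0)
V(A) = -6 + A (V(A) = A - 6 = -6 + A)
E(k) = k (E(k) = k + 0 = k)
(G + E(V(41)))/(4652359 - 1195889) = (3066640 + (-6 + 41))/(4652359 - 1195889) = (3066640 + 35)/3456470 = 3066675*(1/3456470) = 613335/691294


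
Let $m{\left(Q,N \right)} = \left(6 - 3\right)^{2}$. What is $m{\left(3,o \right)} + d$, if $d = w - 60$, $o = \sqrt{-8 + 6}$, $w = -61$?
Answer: $-112$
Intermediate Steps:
$o = i \sqrt{2}$ ($o = \sqrt{-2} = i \sqrt{2} \approx 1.4142 i$)
$m{\left(Q,N \right)} = 9$ ($m{\left(Q,N \right)} = 3^{2} = 9$)
$d = -121$ ($d = -61 - 60 = -121$)
$m{\left(3,o \right)} + d = 9 - 121 = -112$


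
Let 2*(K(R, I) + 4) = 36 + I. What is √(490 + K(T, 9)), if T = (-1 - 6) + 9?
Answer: 3*√226/2 ≈ 22.550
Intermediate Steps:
T = 2 (T = -7 + 9 = 2)
K(R, I) = 14 + I/2 (K(R, I) = -4 + (36 + I)/2 = -4 + (18 + I/2) = 14 + I/2)
√(490 + K(T, 9)) = √(490 + (14 + (½)*9)) = √(490 + (14 + 9/2)) = √(490 + 37/2) = √(1017/2) = 3*√226/2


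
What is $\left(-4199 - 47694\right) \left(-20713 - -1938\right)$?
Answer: $974291075$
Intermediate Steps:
$\left(-4199 - 47694\right) \left(-20713 - -1938\right) = - 51893 \left(-20713 + 1938\right) = \left(-51893\right) \left(-18775\right) = 974291075$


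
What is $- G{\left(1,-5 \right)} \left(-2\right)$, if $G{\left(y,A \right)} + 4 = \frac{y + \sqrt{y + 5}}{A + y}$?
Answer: $- \frac{17}{2} - \frac{\sqrt{6}}{2} \approx -9.7247$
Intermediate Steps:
$G{\left(y,A \right)} = -4 + \frac{y + \sqrt{5 + y}}{A + y}$ ($G{\left(y,A \right)} = -4 + \frac{y + \sqrt{y + 5}}{A + y} = -4 + \frac{y + \sqrt{5 + y}}{A + y}$)
$- G{\left(1,-5 \right)} \left(-2\right) = - \frac{\sqrt{5 + 1} - -20 - 3}{-5 + 1} \left(-2\right) = - \frac{\sqrt{6} + 20 - 3}{-4} \left(-2\right) = - \frac{\left(-1\right) \left(17 + \sqrt{6}\right)}{4} \left(-2\right) = - (- \frac{17}{4} - \frac{\sqrt{6}}{4}) \left(-2\right) = \left(\frac{17}{4} + \frac{\sqrt{6}}{4}\right) \left(-2\right) = - \frac{17}{2} - \frac{\sqrt{6}}{2}$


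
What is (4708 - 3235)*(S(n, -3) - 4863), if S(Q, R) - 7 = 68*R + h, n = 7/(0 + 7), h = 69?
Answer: -7351743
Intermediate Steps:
n = 1 (n = 7/7 = (1/7)*7 = 1)
S(Q, R) = 76 + 68*R (S(Q, R) = 7 + (68*R + 69) = 7 + (69 + 68*R) = 76 + 68*R)
(4708 - 3235)*(S(n, -3) - 4863) = (4708 - 3235)*((76 + 68*(-3)) - 4863) = 1473*((76 - 204) - 4863) = 1473*(-128 - 4863) = 1473*(-4991) = -7351743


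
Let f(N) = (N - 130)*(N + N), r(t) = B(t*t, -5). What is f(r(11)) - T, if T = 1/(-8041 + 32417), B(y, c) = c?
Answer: 32907599/24376 ≈ 1350.0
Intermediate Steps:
r(t) = -5
f(N) = 2*N*(-130 + N) (f(N) = (-130 + N)*(2*N) = 2*N*(-130 + N))
T = 1/24376 ≈ 4.1024e-5
f(r(11)) - T = 2*(-5)*(-130 - 5) - 1*1/24376 = 2*(-5)*(-135) - 1/24376 = 1350 - 1/24376 = 32907599/24376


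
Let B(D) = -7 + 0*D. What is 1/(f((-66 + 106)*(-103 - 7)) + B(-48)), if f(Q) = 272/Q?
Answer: -275/1942 ≈ -0.14161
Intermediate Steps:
B(D) = -7 (B(D) = -7 + 0 = -7)
1/(f((-66 + 106)*(-103 - 7)) + B(-48)) = 1/(272/(((-66 + 106)*(-103 - 7))) - 7) = 1/(272/((40*(-110))) - 7) = 1/(272/(-4400) - 7) = 1/(272*(-1/4400) - 7) = 1/(-17/275 - 7) = 1/(-1942/275) = -275/1942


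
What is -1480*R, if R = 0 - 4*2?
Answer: 11840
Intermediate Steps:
R = -8 (R = 0 - 8 = -8)
-1480*R = -1480*(-8) = 11840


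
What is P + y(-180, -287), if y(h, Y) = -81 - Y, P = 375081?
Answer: 375287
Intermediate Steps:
P + y(-180, -287) = 375081 + (-81 - 1*(-287)) = 375081 + (-81 + 287) = 375081 + 206 = 375287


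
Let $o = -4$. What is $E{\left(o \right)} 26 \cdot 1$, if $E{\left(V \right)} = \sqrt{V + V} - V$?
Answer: $104 + 52 i \sqrt{2} \approx 104.0 + 73.539 i$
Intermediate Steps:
$E{\left(V \right)} = - V + \sqrt{2} \sqrt{V}$ ($E{\left(V \right)} = \sqrt{2 V} - V = \sqrt{2} \sqrt{V} - V = - V + \sqrt{2} \sqrt{V}$)
$E{\left(o \right)} 26 \cdot 1 = \left(\left(-1\right) \left(-4\right) + \sqrt{2} \sqrt{-4}\right) 26 \cdot 1 = \left(4 + \sqrt{2} \cdot 2 i\right) 26 \cdot 1 = \left(4 + 2 i \sqrt{2}\right) 26 \cdot 1 = \left(104 + 52 i \sqrt{2}\right) 1 = 104 + 52 i \sqrt{2}$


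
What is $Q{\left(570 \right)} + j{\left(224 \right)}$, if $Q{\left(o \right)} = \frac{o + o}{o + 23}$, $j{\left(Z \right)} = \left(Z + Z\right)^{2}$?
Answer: $\frac{119018612}{593} \approx 2.0071 \cdot 10^{5}$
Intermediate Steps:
$j{\left(Z \right)} = 4 Z^{2}$ ($j{\left(Z \right)} = \left(2 Z\right)^{2} = 4 Z^{2}$)
$Q{\left(o \right)} = \frac{2 o}{23 + o}$
$Q{\left(570 \right)} + j{\left(224 \right)} = 2 \cdot 570 \frac{1}{23 + 570} + 4 \cdot 224^{2} = 2 \cdot 570 \cdot \frac{1}{593} + 4 \cdot 50176 = 2 \cdot 570 \cdot \frac{1}{593} + 200704 = \frac{1140}{593} + 200704 = \frac{119018612}{593}$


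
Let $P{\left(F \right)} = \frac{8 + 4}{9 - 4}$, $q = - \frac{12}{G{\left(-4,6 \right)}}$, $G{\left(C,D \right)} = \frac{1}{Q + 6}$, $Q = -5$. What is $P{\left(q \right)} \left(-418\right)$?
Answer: $- \frac{5016}{5} \approx -1003.2$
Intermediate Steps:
$G{\left(C,D \right)} = 1$ ($G{\left(C,D \right)} = \frac{1}{-5 + 6} = 1^{-1} = 1$)
$q = -12$ ($q = - \frac{12}{1} = \left(-12\right) 1 = -12$)
$P{\left(F \right)} = \frac{12}{5}$
$P{\left(q \right)} \left(-418\right) = \frac{12}{5} \left(-418\right) = - \frac{5016}{5}$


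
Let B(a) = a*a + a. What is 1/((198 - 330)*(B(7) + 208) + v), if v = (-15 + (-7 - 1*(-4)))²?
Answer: -1/34524 ≈ -2.8965e-5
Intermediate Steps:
B(a) = a + a² (B(a) = a² + a = a + a²)
v = 324 (v = (-15 + (-7 + 4))² = (-15 - 3)² = (-18)² = 324)
1/((198 - 330)*(B(7) + 208) + v) = 1/((198 - 330)*(7*(1 + 7) + 208) + 324) = 1/(-132*(7*8 + 208) + 324) = 1/(-132*(56 + 208) + 324) = 1/(-132*264 + 324) = 1/(-34848 + 324) = 1/(-34524) = -1/34524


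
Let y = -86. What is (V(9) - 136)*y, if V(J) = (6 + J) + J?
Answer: 9632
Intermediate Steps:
V(J) = 6 + 2*J
(V(9) - 136)*y = ((6 + 2*9) - 136)*(-86) = ((6 + 18) - 136)*(-86) = (24 - 136)*(-86) = -112*(-86) = 9632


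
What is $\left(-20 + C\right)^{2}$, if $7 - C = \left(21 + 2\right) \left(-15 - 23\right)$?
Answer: $741321$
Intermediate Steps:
$C = 881$ ($C = 7 - \left(21 + 2\right) \left(-15 - 23\right) = 7 - 23 \left(-38\right) = 7 - -874 = 7 + 874 = 881$)
$\left(-20 + C\right)^{2} = \left(-20 + 881\right)^{2} = 861^{2} = 741321$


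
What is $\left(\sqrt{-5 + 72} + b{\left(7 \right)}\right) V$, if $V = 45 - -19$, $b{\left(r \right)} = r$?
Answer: $448 + 64 \sqrt{67} \approx 971.86$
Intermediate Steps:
$V = 64$ ($V = 45 + 19 = 64$)
$\left(\sqrt{-5 + 72} + b{\left(7 \right)}\right) V = \left(\sqrt{-5 + 72} + 7\right) 64 = \left(\sqrt{67} + 7\right) 64 = \left(7 + \sqrt{67}\right) 64 = 448 + 64 \sqrt{67}$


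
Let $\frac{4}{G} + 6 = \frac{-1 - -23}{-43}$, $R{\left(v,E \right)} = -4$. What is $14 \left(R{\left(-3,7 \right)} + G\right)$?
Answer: $- \frac{323}{5} \approx -64.6$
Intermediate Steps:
$G = - \frac{43}{70}$ ($G = \frac{4}{-6 + \frac{-1 - -23}{-43}} = \frac{4}{-6 + \left(-1 + 23\right) \left(- \frac{1}{43}\right)} = \frac{4}{-6 + 22 \left(- \frac{1}{43}\right)} = \frac{4}{-6 - \frac{22}{43}} = \frac{4}{- \frac{280}{43}} = 4 \left(- \frac{43}{280}\right) = - \frac{43}{70} \approx -0.61429$)
$14 \left(R{\left(-3,7 \right)} + G\right) = 14 \left(-4 - \frac{43}{70}\right) = 14 \left(- \frac{323}{70}\right) = - \frac{323}{5}$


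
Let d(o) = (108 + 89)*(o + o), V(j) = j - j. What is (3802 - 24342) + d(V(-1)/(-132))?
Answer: -20540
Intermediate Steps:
V(j) = 0
d(o) = 394*o (d(o) = 197*(2*o) = 394*o)
(3802 - 24342) + d(V(-1)/(-132)) = (3802 - 24342) + 394*(0/(-132)) = -20540 + 394*(0*(-1/132)) = -20540 + 394*0 = -20540 + 0 = -20540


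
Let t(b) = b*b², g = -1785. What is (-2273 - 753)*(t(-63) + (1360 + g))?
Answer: 757928272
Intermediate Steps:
t(b) = b³
(-2273 - 753)*(t(-63) + (1360 + g)) = (-2273 - 753)*((-63)³ + (1360 - 1785)) = -3026*(-250047 - 425) = -3026*(-250472) = 757928272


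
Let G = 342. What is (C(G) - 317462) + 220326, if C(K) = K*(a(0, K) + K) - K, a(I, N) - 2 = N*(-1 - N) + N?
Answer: -39981518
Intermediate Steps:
a(I, N) = 2 + N + N*(-1 - N) (a(I, N) = 2 + (N*(-1 - N) + N) = 2 + (N + N*(-1 - N)) = 2 + N + N*(-1 - N))
C(K) = -K + K*(2 + K - K²) (C(K) = K*((2 - K²) + K) - K = K*(2 + K - K²) - K = -K + K*(2 + K - K²))
(C(G) - 317462) + 220326 = (342*(1 + 342 - 1*342²) - 317462) + 220326 = (342*(1 + 342 - 1*116964) - 317462) + 220326 = (342*(1 + 342 - 116964) - 317462) + 220326 = (342*(-116621) - 317462) + 220326 = (-39884382 - 317462) + 220326 = -40201844 + 220326 = -39981518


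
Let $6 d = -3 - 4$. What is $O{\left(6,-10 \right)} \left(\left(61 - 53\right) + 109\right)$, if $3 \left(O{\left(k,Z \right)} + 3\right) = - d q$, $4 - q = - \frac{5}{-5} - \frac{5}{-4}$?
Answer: $- \frac{2171}{8} \approx -271.38$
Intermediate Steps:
$d = - \frac{7}{6}$ ($d = \frac{-3 - 4}{6} = \frac{1}{6} \left(-7\right) = - \frac{7}{6} \approx -1.1667$)
$q = \frac{7}{4}$ ($q = 4 - \left(- \frac{5}{-5} - \frac{5}{-4}\right) = 4 - \left(\left(-5\right) \left(- \frac{1}{5}\right) - - \frac{5}{4}\right) = 4 - \left(1 + \frac{5}{4}\right) = 4 - \frac{9}{4} = \frac{7}{4} \approx 1.75$)
$O{\left(k,Z \right)} = - \frac{167}{72}$ ($O{\left(k,Z \right)} = -3 + \frac{\left(-1\right) \left(- \frac{7}{6}\right) \frac{7}{4}}{3} = -3 + \frac{\frac{7}{6} \cdot \frac{7}{4}}{3} = -3 + \frac{1}{3} \cdot \frac{49}{24} = -3 + \frac{49}{72} = - \frac{167}{72}$)
$O{\left(6,-10 \right)} \left(\left(61 - 53\right) + 109\right) = - \frac{167 \left(\left(61 - 53\right) + 109\right)}{72} = - \frac{167 \left(8 + 109\right)}{72} = \left(- \frac{167}{72}\right) 117 = - \frac{2171}{8}$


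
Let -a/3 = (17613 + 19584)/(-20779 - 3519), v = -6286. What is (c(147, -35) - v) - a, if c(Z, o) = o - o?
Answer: 152625637/24298 ≈ 6281.4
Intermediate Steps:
c(Z, o) = 0
a = 111591/24298 (a = -3*(17613 + 19584)/(-20779 - 3519) = -111591/(-24298) = -111591*(-1)/24298 = -3*(-37197/24298) = 111591/24298 ≈ 4.5926)
(c(147, -35) - v) - a = (0 - 1*(-6286)) - 1*111591/24298 = (0 + 6286) - 111591/24298 = 6286 - 111591/24298 = 152625637/24298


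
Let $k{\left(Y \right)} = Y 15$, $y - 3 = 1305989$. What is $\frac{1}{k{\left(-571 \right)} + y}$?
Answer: $\frac{1}{1297427} \approx 7.7076 \cdot 10^{-7}$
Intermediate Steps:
$y = 1305992$ ($y = 3 + 1305989 = 1305992$)
$k{\left(Y \right)} = 15 Y$
$\frac{1}{k{\left(-571 \right)} + y} = \frac{1}{15 \left(-571\right) + 1305992} = \frac{1}{-8565 + 1305992} = \frac{1}{1297427}$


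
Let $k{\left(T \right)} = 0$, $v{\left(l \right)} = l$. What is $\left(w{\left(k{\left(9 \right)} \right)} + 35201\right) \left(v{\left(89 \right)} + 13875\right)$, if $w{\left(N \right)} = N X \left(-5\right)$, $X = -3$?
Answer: $491546764$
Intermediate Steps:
$w{\left(N \right)} = 15 N$ ($w{\left(N \right)} = N \left(-3\right) \left(-5\right) = - 3 N \left(-5\right) = 15 N$)
$\left(w{\left(k{\left(9 \right)} \right)} + 35201\right) \left(v{\left(89 \right)} + 13875\right) = \left(15 \cdot 0 + 35201\right) \left(89 + 13875\right) = \left(0 + 35201\right) 13964 = 35201 \cdot 13964 = 491546764$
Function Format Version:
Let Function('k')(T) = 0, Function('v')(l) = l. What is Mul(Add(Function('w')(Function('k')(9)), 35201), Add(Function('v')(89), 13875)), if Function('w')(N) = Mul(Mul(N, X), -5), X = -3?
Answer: 491546764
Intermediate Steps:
Function('w')(N) = Mul(15, N) (Function('w')(N) = Mul(Mul(N, -3), -5) = Mul(Mul(-3, N), -5) = Mul(15, N))
Mul(Add(Function('w')(Function('k')(9)), 35201), Add(Function('v')(89), 13875)) = Mul(Add(Mul(15, 0), 35201), Add(89, 13875)) = Mul(Add(0, 35201), 13964) = Mul(35201, 13964) = 491546764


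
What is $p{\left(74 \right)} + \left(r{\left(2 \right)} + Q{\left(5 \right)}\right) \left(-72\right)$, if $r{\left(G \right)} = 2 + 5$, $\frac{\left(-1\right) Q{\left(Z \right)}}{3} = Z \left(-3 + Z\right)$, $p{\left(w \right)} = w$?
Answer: $1730$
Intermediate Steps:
$Q{\left(Z \right)} = - 3 Z \left(-3 + Z\right)$
$r{\left(G \right)} = 7$
$p{\left(74 \right)} + \left(r{\left(2 \right)} + Q{\left(5 \right)}\right) \left(-72\right) = 74 + \left(7 + 3 \cdot 5 \left(3 - 5\right)\right) \left(-72\right) = 74 + \left(7 + 3 \cdot 5 \left(-2\right)\right) \left(-72\right) = 74 + \left(7 - 30\right) \left(-72\right) = 74 - -1656 = 74 + 1656 = 1730$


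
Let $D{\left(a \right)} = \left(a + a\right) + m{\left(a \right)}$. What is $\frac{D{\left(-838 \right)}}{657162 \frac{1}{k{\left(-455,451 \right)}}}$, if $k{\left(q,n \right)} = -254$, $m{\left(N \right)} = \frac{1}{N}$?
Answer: $\frac{59456701}{91783626} \approx 0.64779$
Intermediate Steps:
$D{\left(a \right)} = \frac{1}{a} + 2 a$ ($D{\left(a \right)} = \left(a + a\right) + \frac{1}{a} = 2 a + \frac{1}{a} = \frac{1}{a} + 2 a$)
$\frac{D{\left(-838 \right)}}{657162 \frac{1}{k{\left(-455,451 \right)}}} = \frac{\frac{1}{-838} + 2 \left(-838\right)}{657162 \frac{1}{-254}} = \frac{- \frac{1}{838} - 1676}{657162 \left(- \frac{1}{254}\right)} = - \frac{1404489}{838 \left(- \frac{328581}{127}\right)} = \left(- \frac{1404489}{838}\right) \left(- \frac{127}{328581}\right) = \frac{59456701}{91783626}$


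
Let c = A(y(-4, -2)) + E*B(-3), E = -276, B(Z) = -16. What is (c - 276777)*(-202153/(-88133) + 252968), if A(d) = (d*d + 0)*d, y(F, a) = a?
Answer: -6072475270384993/88133 ≈ -6.8901e+10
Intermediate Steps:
A(d) = d**3 (A(d) = (d**2 + 0)*d = d**2*d = d**3)
c = 4408 (c = (-2)**3 - 276*(-16) = -8 + 4416 = 4408)
(c - 276777)*(-202153/(-88133) + 252968) = (4408 - 276777)*(-202153/(-88133) + 252968) = -272369*(-202153*(-1/88133) + 252968) = -272369*(202153/88133 + 252968) = -272369*22295030897/88133 = -6072475270384993/88133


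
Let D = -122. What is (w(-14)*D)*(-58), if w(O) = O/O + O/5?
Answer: -63684/5 ≈ -12737.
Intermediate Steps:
w(O) = 1 + O/5 (w(O) = 1 + O*(1/5) = 1 + O/5)
(w(-14)*D)*(-58) = ((1 + (1/5)*(-14))*(-122))*(-58) = ((1 - 14/5)*(-122))*(-58) = -9/5*(-122)*(-58) = (1098/5)*(-58) = -63684/5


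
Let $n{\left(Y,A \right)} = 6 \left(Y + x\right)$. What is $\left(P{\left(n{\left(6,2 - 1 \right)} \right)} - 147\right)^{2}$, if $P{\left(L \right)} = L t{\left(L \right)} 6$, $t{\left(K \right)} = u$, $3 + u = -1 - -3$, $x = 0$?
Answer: $131769$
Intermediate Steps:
$u = -1$ ($u = -3 - -2 = -3 + \left(-1 + 3\right) = -3 + 2 = -1$)
$t{\left(K \right)} = -1$
$n{\left(Y,A \right)} = 6 Y$ ($n{\left(Y,A \right)} = 6 \left(Y + 0\right) = 6 Y$)
$P{\left(L \right)} = - 6 L$ ($P{\left(L \right)} = L \left(-1\right) 6 = - L 6 = - 6 L$)
$\left(P{\left(n{\left(6,2 - 1 \right)} \right)} - 147\right)^{2} = \left(- 6 \cdot 6 \cdot 6 - 147\right)^{2} = \left(\left(-6\right) 36 - 147\right)^{2} = \left(-216 - 147\right)^{2} = \left(-363\right)^{2} = 131769$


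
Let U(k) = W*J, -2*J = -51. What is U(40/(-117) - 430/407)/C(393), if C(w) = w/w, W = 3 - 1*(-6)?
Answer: 459/2 ≈ 229.50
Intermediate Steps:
J = 51/2 (J = -1/2*(-51) = 51/2 ≈ 25.500)
W = 9 (W = 3 + 6 = 9)
C(w) = 1
U(k) = 459/2 (U(k) = 9*(51/2) = 459/2)
U(40/(-117) - 430/407)/C(393) = (459/2)/1 = (459/2)*1 = 459/2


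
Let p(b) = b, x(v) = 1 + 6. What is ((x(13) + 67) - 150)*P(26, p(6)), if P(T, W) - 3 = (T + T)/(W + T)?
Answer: -703/2 ≈ -351.50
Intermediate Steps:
x(v) = 7
P(T, W) = 3 + 2*T/(T + W) (P(T, W) = 3 + (T + T)/(W + T) = 3 + (2*T)/(T + W) = 3 + 2*T/(T + W))
((x(13) + 67) - 150)*P(26, p(6)) = ((7 + 67) - 150)*((3*6 + 5*26)/(26 + 6)) = (74 - 150)*((18 + 130)/32) = -19*148/8 = -76*37/8 = -703/2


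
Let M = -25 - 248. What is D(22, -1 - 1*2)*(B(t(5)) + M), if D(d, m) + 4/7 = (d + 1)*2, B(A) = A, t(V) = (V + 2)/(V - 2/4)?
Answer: -36994/3 ≈ -12331.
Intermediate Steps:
t(V) = (2 + V)/(-½ + V) (t(V) = (2 + V)/(V - 2*¼) = (2 + V)/(V - ½) = (2 + V)/(-½ + V))
D(d, m) = 10/7 + 2*d (D(d, m) = -4/7 + (d + 1)*2 = -4/7 + (1 + d)*2 = -4/7 + (2 + 2*d) = 10/7 + 2*d)
M = -273
D(22, -1 - 1*2)*(B(t(5)) + M) = (10/7 + 2*22)*(2*(2 + 5)/(-1 + 2*5) - 273) = (10/7 + 44)*(2*7/(-1 + 10) - 273) = 318*(2*7/9 - 273)/7 = 318*(2*(⅑)*7 - 273)/7 = 318*(14/9 - 273)/7 = (318/7)*(-2443/9) = -36994/3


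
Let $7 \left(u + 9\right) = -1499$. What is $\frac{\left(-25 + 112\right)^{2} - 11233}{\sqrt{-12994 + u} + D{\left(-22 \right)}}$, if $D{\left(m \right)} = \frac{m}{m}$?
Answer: $- \frac{25648}{92527} + \frac{21984 i \sqrt{17990}}{92527} \approx -0.27719 + 31.868 i$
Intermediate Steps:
$u = - \frac{1562}{7}$ ($u = -9 + \frac{1}{7} \left(-1499\right) = -9 - \frac{1499}{7} = - \frac{1562}{7} \approx -223.14$)
$D{\left(m \right)} = 1$
$\frac{\left(-25 + 112\right)^{2} - 11233}{\sqrt{-12994 + u} + D{\left(-22 \right)}} = \frac{\left(-25 + 112\right)^{2} - 11233}{\sqrt{-12994 - \frac{1562}{7}} + 1} = \frac{87^{2} - 11233}{\sqrt{- \frac{92520}{7}} + 1} = \frac{7569 - 11233}{\frac{6 i \sqrt{17990}}{7} + 1} = - \frac{3664}{1 + \frac{6 i \sqrt{17990}}{7}}$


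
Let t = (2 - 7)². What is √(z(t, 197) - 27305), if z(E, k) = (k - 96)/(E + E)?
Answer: I*√2730298/10 ≈ 165.24*I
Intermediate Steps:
t = 25 (t = (-5)² = 25)
z(E, k) = (-96 + k)/(2*E) (z(E, k) = (-96 + k)/((2*E)) = (-96 + k)*(1/(2*E)) = (-96 + k)/(2*E))
√(z(t, 197) - 27305) = √((½)*(-96 + 197)/25 - 27305) = √((½)*(1/25)*101 - 27305) = √(101/50 - 27305) = √(-1365149/50) = I*√2730298/10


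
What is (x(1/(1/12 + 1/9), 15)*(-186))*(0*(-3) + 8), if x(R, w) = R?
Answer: -53568/7 ≈ -7652.6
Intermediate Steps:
(x(1/(1/12 + 1/9), 15)*(-186))*(0*(-3) + 8) = (-186/(1/12 + 1/9))*(0*(-3) + 8) = (-186/(1/12 + ⅑))*(0 + 8) = (-186/(7/36))*8 = ((36/7)*(-186))*8 = -6696/7*8 = -53568/7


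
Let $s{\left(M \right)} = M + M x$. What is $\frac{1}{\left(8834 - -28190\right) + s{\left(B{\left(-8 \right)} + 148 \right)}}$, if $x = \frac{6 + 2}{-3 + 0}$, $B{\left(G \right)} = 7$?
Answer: $\frac{3}{110297} \approx 2.7199 \cdot 10^{-5}$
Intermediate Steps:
$x = - \frac{8}{3}$ ($x = \frac{8}{-3} = 8 \left(- \frac{1}{3}\right) = - \frac{8}{3} \approx -2.6667$)
$s{\left(M \right)} = - \frac{5 M}{3}$ ($s{\left(M \right)} = M + M \left(- \frac{8}{3}\right) = M - \frac{8 M}{3} = - \frac{5 M}{3}$)
$\frac{1}{\left(8834 - -28190\right) + s{\left(B{\left(-8 \right)} + 148 \right)}} = \frac{1}{\left(8834 - -28190\right) - \frac{5 \left(7 + 148\right)}{3}} = \frac{1}{\left(8834 + 28190\right) - \frac{775}{3}} = \frac{1}{37024 - \frac{775}{3}} = \frac{1}{\frac{110297}{3}} = \frac{3}{110297}$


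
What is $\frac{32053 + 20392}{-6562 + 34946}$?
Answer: $\frac{52445}{28384} \approx 1.8477$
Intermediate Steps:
$\frac{32053 + 20392}{-6562 + 34946} = \frac{52445}{28384}$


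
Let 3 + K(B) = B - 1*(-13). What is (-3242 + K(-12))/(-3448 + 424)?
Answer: 811/756 ≈ 1.0728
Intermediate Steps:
K(B) = 10 + B (K(B) = -3 + (B - 1*(-13)) = -3 + (B + 13) = -3 + (13 + B) = 10 + B)
(-3242 + K(-12))/(-3448 + 424) = (-3242 + (10 - 12))/(-3448 + 424) = (-3242 - 2)/(-3024) = -3244*(-1/3024) = 811/756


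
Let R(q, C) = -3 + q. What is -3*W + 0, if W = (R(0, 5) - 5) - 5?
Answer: 39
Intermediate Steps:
W = -13 (W = ((-3 + 0) - 5) - 5 = (-3 - 5) - 5 = -8 - 5 = -13)
-3*W + 0 = -3*(-13) + 0 = 39 + 0 = 39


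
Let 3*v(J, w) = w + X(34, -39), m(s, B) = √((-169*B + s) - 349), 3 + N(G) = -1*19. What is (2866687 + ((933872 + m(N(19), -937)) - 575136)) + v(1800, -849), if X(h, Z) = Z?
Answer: 3225127 + √157982 ≈ 3.2255e+6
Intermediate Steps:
N(G) = -22 (N(G) = -3 - 1*19 = -3 - 19 = -22)
m(s, B) = √(-349 + s - 169*B) (m(s, B) = √((s - 169*B) - 349) = √(-349 + s - 169*B))
v(J, w) = -13 + w/3 (v(J, w) = (w - 39)/3 = (-39 + w)/3 = -13 + w/3)
(2866687 + ((933872 + m(N(19), -937)) - 575136)) + v(1800, -849) = (2866687 + ((933872 + √(-349 - 22 - 169*(-937))) - 575136)) + (-13 + (⅓)*(-849)) = (2866687 + ((933872 + √(-349 - 22 + 158353)) - 575136)) + (-13 - 283) = (2866687 + ((933872 + √157982) - 575136)) - 296 = (2866687 + (358736 + √157982)) - 296 = (3225423 + √157982) - 296 = 3225127 + √157982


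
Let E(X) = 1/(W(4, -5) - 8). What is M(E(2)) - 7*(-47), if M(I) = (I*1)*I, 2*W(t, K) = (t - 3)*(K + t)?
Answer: 95085/289 ≈ 329.01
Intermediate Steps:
W(t, K) = (-3 + t)*(K + t)/2 (W(t, K) = ((t - 3)*(K + t))/2 = ((-3 + t)*(K + t))/2 = (-3 + t)*(K + t)/2)
E(X) = -2/17 (E(X) = 1/(((½)*4² - 3/2*(-5) - 3/2*4 + (½)*(-5)*4) - 8) = 1/(((½)*16 + 15/2 - 6 - 10) - 8) = 1/((8 + 15/2 - 6 - 10) - 8) = 1/(-½ - 8) = 1/(-17/2) = -2/17)
M(I) = I² (M(I) = I*I = I²)
M(E(2)) - 7*(-47) = (-2/17)² - 7*(-47) = 4/289 + 329 = 95085/289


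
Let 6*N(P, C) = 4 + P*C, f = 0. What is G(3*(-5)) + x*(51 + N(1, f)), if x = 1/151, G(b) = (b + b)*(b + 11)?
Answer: 54515/453 ≈ 120.34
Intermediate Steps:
G(b) = 2*b*(11 + b) (G(b) = (2*b)*(11 + b) = 2*b*(11 + b))
N(P, C) = ⅔ + C*P/6 (N(P, C) = (4 + P*C)/6 = (4 + C*P)/6 = ⅔ + C*P/6)
x = 1/151 ≈ 0.0066225
G(3*(-5)) + x*(51 + N(1, f)) = 2*(3*(-5))*(11 + 3*(-5)) + (51 + (⅔ + (⅙)*0*1))/151 = 2*(-15)*(11 - 15) + (51 + (⅔ + 0))/151 = 2*(-15)*(-4) + (51 + ⅔)/151 = 120 + (1/151)*(155/3) = 120 + 155/453 = 54515/453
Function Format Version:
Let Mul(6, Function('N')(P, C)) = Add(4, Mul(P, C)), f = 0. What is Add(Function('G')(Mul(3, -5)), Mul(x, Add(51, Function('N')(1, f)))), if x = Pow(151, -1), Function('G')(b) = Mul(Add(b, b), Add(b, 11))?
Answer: Rational(54515, 453) ≈ 120.34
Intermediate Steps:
Function('G')(b) = Mul(2, b, Add(11, b)) (Function('G')(b) = Mul(Mul(2, b), Add(11, b)) = Mul(2, b, Add(11, b)))
Function('N')(P, C) = Add(Rational(2, 3), Mul(Rational(1, 6), C, P)) (Function('N')(P, C) = Mul(Rational(1, 6), Add(4, Mul(P, C))) = Mul(Rational(1, 6), Add(4, Mul(C, P))) = Add(Rational(2, 3), Mul(Rational(1, 6), C, P)))
x = Rational(1, 151) ≈ 0.0066225
Add(Function('G')(Mul(3, -5)), Mul(x, Add(51, Function('N')(1, f)))) = Add(Mul(2, Mul(3, -5), Add(11, Mul(3, -5))), Mul(Rational(1, 151), Add(51, Add(Rational(2, 3), Mul(Rational(1, 6), 0, 1))))) = Add(Mul(2, -15, Add(11, -15)), Mul(Rational(1, 151), Add(51, Add(Rational(2, 3), 0)))) = Add(Mul(2, -15, -4), Mul(Rational(1, 151), Add(51, Rational(2, 3)))) = Add(120, Mul(Rational(1, 151), Rational(155, 3))) = Add(120, Rational(155, 453)) = Rational(54515, 453)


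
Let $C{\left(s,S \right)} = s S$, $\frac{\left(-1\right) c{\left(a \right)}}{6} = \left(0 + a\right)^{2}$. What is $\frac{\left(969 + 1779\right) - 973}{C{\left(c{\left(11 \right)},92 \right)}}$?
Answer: $- \frac{1775}{66792} \approx -0.026575$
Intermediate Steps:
$c{\left(a \right)} = - 6 a^{2}$ ($c{\left(a \right)} = - 6 \left(0 + a\right)^{2} = - 6 a^{2}$)
$C{\left(s,S \right)} = S s$
$\frac{\left(969 + 1779\right) - 973}{C{\left(c{\left(11 \right)},92 \right)}} = \frac{\left(969 + 1779\right) - 973}{92 \left(- 6 \cdot 11^{2}\right)} = \frac{2748 - 973}{92 \left(\left(-6\right) 121\right)} = \frac{1775}{92 \left(-726\right)} = \frac{1775}{-66792} = 1775 \left(- \frac{1}{66792}\right) = - \frac{1775}{66792}$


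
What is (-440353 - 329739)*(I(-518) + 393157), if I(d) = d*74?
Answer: -273247893900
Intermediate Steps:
I(d) = 74*d
(-440353 - 329739)*(I(-518) + 393157) = (-440353 - 329739)*(74*(-518) + 393157) = -770092*(-38332 + 393157) = -770092*354825 = -273247893900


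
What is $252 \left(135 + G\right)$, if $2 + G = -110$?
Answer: $5796$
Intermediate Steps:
$G = -112$ ($G = -2 - 110 = -112$)
$252 \left(135 + G\right) = 252 \left(135 - 112\right) = 252 \cdot 23 = 5796$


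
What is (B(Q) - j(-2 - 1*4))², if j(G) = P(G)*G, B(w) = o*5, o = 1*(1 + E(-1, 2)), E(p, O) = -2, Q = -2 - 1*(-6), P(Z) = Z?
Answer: 1681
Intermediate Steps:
Q = 4 (Q = -2 + 6 = 4)
o = -1 (o = 1*(1 - 2) = 1*(-1) = -1)
B(w) = -5 (B(w) = -1*5 = -5)
j(G) = G² (j(G) = G*G = G²)
(B(Q) - j(-2 - 1*4))² = (-5 - (-2 - 1*4)²)² = (-5 - (-2 - 4)²)² = (-5 - 1*(-6)²)² = (-5 - 1*36)² = (-5 - 36)² = (-41)² = 1681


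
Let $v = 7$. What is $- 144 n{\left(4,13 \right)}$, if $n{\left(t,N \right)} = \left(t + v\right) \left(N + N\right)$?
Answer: $-41184$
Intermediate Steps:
$n{\left(t,N \right)} = 2 N \left(7 + t\right)$ ($n{\left(t,N \right)} = \left(t + 7\right) \left(N + N\right) = \left(7 + t\right) 2 N = 2 N \left(7 + t\right)$)
$- 144 n{\left(4,13 \right)} = - 144 \cdot 2 \cdot 13 \left(7 + 4\right) = - 144 \cdot 2 \cdot 13 \cdot 11 = \left(-144\right) 286 = -41184$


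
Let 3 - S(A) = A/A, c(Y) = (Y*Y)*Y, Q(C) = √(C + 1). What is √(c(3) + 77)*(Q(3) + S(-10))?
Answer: 8*√26 ≈ 40.792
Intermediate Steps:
Q(C) = √(1 + C)
c(Y) = Y³ (c(Y) = Y²*Y = Y³)
S(A) = 2 (S(A) = 3 - A/A = 3 - 1*1 = 3 - 1 = 2)
√(c(3) + 77)*(Q(3) + S(-10)) = √(3³ + 77)*(√(1 + 3) + 2) = √(27 + 77)*(√4 + 2) = √104*(2 + 2) = (2*√26)*4 = 8*√26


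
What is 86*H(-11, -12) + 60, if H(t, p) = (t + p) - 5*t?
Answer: 2812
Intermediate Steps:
H(t, p) = p - 4*t (H(t, p) = (p + t) - 5*t = p - 4*t)
86*H(-11, -12) + 60 = 86*(-12 - 4*(-11)) + 60 = 86*(-12 + 44) + 60 = 86*32 + 60 = 2752 + 60 = 2812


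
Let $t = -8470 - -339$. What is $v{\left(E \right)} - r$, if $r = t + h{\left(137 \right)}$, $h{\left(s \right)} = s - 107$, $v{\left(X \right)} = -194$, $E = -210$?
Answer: $7907$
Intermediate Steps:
$h{\left(s \right)} = -107 + s$
$t = -8131$ ($t = -8470 + 339 = -8131$)
$r = -8101$ ($r = -8131 + \left(-107 + 137\right) = -8131 + 30 = -8101$)
$v{\left(E \right)} - r = -194 - -8101 = -194 + 8101 = 7907$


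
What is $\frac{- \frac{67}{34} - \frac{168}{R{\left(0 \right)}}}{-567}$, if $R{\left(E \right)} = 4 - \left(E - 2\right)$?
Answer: $\frac{1019}{19278} \approx 0.052858$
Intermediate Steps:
$R{\left(E \right)} = 6 - E$ ($R{\left(E \right)} = 4 - \left(-2 + E\right) = 6 - E$)
$\frac{- \frac{67}{34} - \frac{168}{R{\left(0 \right)}}}{-567} = \frac{- \frac{67}{34} - \frac{168}{6 - 0}}{-567} = \left(\left(-67\right) \frac{1}{34} - \frac{168}{6 + 0}\right) \left(- \frac{1}{567}\right) = \left(- \frac{67}{34} - \frac{168}{6}\right) \left(- \frac{1}{567}\right) = \left(- \frac{67}{34} - 28\right) \left(- \frac{1}{567}\right) = \left(- \frac{1019}{34}\right) \left(- \frac{1}{567}\right) = \frac{1019}{19278}$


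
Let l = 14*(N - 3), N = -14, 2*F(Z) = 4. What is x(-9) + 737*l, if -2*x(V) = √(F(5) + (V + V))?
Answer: -175406 - 2*I ≈ -1.7541e+5 - 2.0*I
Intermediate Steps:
F(Z) = 2 (F(Z) = (½)*4 = 2)
x(V) = -√(2 + 2*V)/2 (x(V) = -√(2 + (V + V))/2 = -√(2 + 2*V)/2)
l = -238 (l = 14*(-14 - 3) = 14*(-17) = -238)
x(-9) + 737*l = -√(2 + 2*(-9))/2 + 737*(-238) = -√(2 - 18)/2 - 175406 = -2*I - 175406 = -175406 - 2*I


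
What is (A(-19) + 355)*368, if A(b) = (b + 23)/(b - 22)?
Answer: 5354768/41 ≈ 1.3060e+5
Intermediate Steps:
A(b) = (23 + b)/(-22 + b)
(A(-19) + 355)*368 = ((23 - 19)/(-22 - 19) + 355)*368 = (4/(-41) + 355)*368 = (-1/41*4 + 355)*368 = (-4/41 + 355)*368 = (14551/41)*368 = 5354768/41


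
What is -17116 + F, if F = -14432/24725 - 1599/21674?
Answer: -9172639583843/535889650 ≈ -17117.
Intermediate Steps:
F = -352334443/535889650 (F = -14432*1/24725 - 1599*1/21674 = -14432/24725 - 1599/21674 = -352334443/535889650 ≈ -0.65748)
-17116 + F = -17116 - 352334443/535889650 = -9172639583843/535889650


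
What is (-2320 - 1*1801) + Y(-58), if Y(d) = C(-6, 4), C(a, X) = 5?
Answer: -4116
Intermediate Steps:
Y(d) = 5
(-2320 - 1*1801) + Y(-58) = (-2320 - 1*1801) + 5 = (-2320 - 1801) + 5 = -4121 + 5 = -4116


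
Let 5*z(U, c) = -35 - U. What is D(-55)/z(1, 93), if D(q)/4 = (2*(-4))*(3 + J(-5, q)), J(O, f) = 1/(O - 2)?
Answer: 800/63 ≈ 12.698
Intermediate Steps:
z(U, c) = -7 - U/5 (z(U, c) = (-35 - U)/5 = -7 - U/5)
J(O, f) = 1/(-2 + O)
D(q) = -640/7 (D(q) = 4*((2*(-4))*(3 + 1/(-2 - 5))) = 4*(-8*(3 + 1/(-7))) = 4*(-8*(3 - 1/7)) = 4*(-8*20/7) = 4*(-160/7) = -640/7)
D(-55)/z(1, 93) = -640/(7*(-7 - 1/5*1)) = -640/(7*(-7 - 1/5)) = -640/(7*(-36/5)) = -640/7*(-5/36) = 800/63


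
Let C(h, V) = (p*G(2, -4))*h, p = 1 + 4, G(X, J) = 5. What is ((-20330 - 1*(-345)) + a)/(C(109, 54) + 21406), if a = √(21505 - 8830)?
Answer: -19985/24131 + 65*√3/24131 ≈ -0.82352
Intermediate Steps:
p = 5
C(h, V) = 25*h (C(h, V) = (5*5)*h = 25*h)
a = 65*√3 (a = √12675 = 65*√3 ≈ 112.58)
((-20330 - 1*(-345)) + a)/(C(109, 54) + 21406) = ((-20330 - 1*(-345)) + 65*√3)/(25*109 + 21406) = ((-20330 + 345) + 65*√3)/(2725 + 21406) = (-19985 + 65*√3)/24131 = (-19985 + 65*√3)*(1/24131) = -19985/24131 + 65*√3/24131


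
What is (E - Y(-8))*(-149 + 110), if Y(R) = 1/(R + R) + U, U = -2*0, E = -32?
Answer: 19929/16 ≈ 1245.6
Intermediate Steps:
U = 0
Y(R) = 1/(2*R) (Y(R) = 1/(R + R) + 0 = 1/(2*R) + 0 = 1/(2*R))
(E - Y(-8))*(-149 + 110) = (-32 - 1/(2*(-8)))*(-149 + 110) = (-32 - (-1)/(2*8))*(-39) = (-32 - 1*(-1/16))*(-39) = (-32 + 1/16)*(-39) = -511/16*(-39) = 19929/16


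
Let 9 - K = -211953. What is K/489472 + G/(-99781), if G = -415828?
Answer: 112342971569/24420002816 ≈ 4.6004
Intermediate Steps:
K = 211962 (K = 9 - 1*(-211953) = 9 + 211953 = 211962)
K/489472 + G/(-99781) = 211962/489472 - 415828/(-99781) = 211962*(1/489472) - 415828*(-1/99781) = 105981/244736 + 415828/99781 = 112342971569/24420002816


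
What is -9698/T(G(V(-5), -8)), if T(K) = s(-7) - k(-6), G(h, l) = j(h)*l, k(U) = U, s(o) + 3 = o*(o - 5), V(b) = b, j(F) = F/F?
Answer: -9698/87 ≈ -111.47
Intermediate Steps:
j(F) = 1
s(o) = -3 + o*(-5 + o) (s(o) = -3 + o*(o - 5) = -3 + o*(-5 + o))
G(h, l) = l (G(h, l) = 1*l = l)
T(K) = 87 (T(K) = (-3 + (-7)² - 5*(-7)) - 1*(-6) = (-3 + 49 + 35) + 6 = 81 + 6 = 87)
-9698/T(G(V(-5), -8)) = -9698/87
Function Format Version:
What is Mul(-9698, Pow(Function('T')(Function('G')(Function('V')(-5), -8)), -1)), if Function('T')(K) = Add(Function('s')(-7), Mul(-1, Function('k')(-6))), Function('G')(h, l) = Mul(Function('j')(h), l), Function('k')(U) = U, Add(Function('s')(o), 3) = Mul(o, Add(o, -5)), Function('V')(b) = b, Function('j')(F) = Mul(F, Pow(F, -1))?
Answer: Rational(-9698, 87) ≈ -111.47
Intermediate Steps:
Function('j')(F) = 1
Function('s')(o) = Add(-3, Mul(o, Add(-5, o))) (Function('s')(o) = Add(-3, Mul(o, Add(o, -5))) = Add(-3, Mul(o, Add(-5, o))))
Function('G')(h, l) = l (Function('G')(h, l) = Mul(1, l) = l)
Function('T')(K) = 87 (Function('T')(K) = Add(Add(-3, Pow(-7, 2), Mul(-5, -7)), Mul(-1, -6)) = Add(Add(-3, 49, 35), 6) = Add(81, 6) = 87)
Mul(-9698, Pow(Function('T')(Function('G')(Function('V')(-5), -8)), -1)) = Mul(-9698, Pow(87, -1)) = Mul(-9698, Rational(1, 87)) = Rational(-9698, 87)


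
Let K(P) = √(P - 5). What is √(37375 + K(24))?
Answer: √(37375 + √19) ≈ 193.34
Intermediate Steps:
K(P) = √(-5 + P)
√(37375 + K(24)) = √(37375 + √(-5 + 24)) = √(37375 + √19)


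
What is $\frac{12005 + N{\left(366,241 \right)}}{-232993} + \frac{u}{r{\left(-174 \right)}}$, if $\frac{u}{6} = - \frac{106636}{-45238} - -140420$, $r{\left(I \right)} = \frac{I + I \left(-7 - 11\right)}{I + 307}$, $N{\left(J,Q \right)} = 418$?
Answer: $\frac{98424578306193921}{2598143852831} \approx 37883.0$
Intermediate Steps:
$r{\left(I \right)} = - \frac{17 I}{307 + I}$ ($r{\left(I \right)} = \frac{I + I \left(-18\right)}{307 + I} = \frac{I - 18 I}{307 + I} = \frac{\left(-17\right) I}{307 + I} = - \frac{17 I}{307 + I}$)
$u = \frac{19057279788}{22619}$ ($u = 6 \left(- \frac{106636}{-45238} - -140420\right) = 6 \left(\left(-106636\right) \left(- \frac{1}{45238}\right) + 140420\right) = 6 \left(\frac{53318}{22619} + 140420\right) = 6 \cdot \frac{3176213298}{22619} = \frac{19057279788}{22619} \approx 8.4253 \cdot 10^{5}$)
$\frac{12005 + N{\left(366,241 \right)}}{-232993} + \frac{u}{r{\left(-174 \right)}} = \frac{12005 + 418}{-232993} + \frac{19057279788}{22619 \left(\left(-17\right) \left(-174\right) \frac{1}{307 - 174}\right)} = 12423 \left(- \frac{1}{232993}\right) + \frac{19057279788}{22619 \left(\left(-17\right) \left(-174\right) \frac{1}{133}\right)} = - \frac{12423}{232993} + \frac{19057279788}{22619 \left(\left(-17\right) \left(-174\right) \frac{1}{133}\right)} = - \frac{12423}{232993} + \frac{19057279788}{22619 \cdot \frac{2958}{133}} = - \frac{12423}{232993} + \frac{19057279788}{22619} \cdot \frac{133}{2958} = - \frac{12423}{232993} + \frac{422436368634}{11151167} = \frac{98424578306193921}{2598143852831}$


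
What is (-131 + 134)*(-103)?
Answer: -309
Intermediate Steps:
(-131 + 134)*(-103) = 3*(-103) = -309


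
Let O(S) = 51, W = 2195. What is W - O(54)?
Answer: 2144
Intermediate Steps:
W - O(54) = 2195 - 1*51 = 2195 - 51 = 2144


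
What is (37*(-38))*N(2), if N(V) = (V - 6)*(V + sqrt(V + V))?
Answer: 22496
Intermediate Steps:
N(V) = (-6 + V)*(V + sqrt(2)*sqrt(V)) (N(V) = (-6 + V)*(V + sqrt(2*V)) = (-6 + V)*(V + sqrt(2)*sqrt(V)))
(37*(-38))*N(2) = (37*(-38))*(2**2 - 6*2 + sqrt(2)*2**(3/2) - 6*sqrt(2)*sqrt(2)) = -1406*(4 - 12 + sqrt(2)*(2*sqrt(2)) - 12) = -1406*(4 - 12 + 4 - 12) = -1406*(-16) = 22496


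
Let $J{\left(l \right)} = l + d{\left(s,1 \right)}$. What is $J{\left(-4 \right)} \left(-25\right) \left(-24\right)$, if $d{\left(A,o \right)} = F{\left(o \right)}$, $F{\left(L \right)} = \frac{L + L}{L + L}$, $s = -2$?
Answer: $-1800$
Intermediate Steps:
$F{\left(L \right)} = 1$ ($F{\left(L \right)} = \frac{2 L}{2 L} = 2 L \frac{1}{2 L} = 1$)
$d{\left(A,o \right)} = 1$
$J{\left(l \right)} = 1 + l$ ($J{\left(l \right)} = l + 1 = 1 + l$)
$J{\left(-4 \right)} \left(-25\right) \left(-24\right) = \left(1 - 4\right) \left(-25\right) \left(-24\right) = \left(-3\right) \left(-25\right) \left(-24\right) = 75 \left(-24\right) = -1800$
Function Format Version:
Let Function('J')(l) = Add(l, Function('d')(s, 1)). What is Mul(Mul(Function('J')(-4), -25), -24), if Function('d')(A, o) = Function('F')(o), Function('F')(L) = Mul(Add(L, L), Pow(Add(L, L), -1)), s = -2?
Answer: -1800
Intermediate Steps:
Function('F')(L) = 1 (Function('F')(L) = Mul(Mul(2, L), Pow(Mul(2, L), -1)) = Mul(Mul(2, L), Mul(Rational(1, 2), Pow(L, -1))) = 1)
Function('d')(A, o) = 1
Function('J')(l) = Add(1, l) (Function('J')(l) = Add(l, 1) = Add(1, l))
Mul(Mul(Function('J')(-4), -25), -24) = Mul(Mul(Add(1, -4), -25), -24) = Mul(Mul(-3, -25), -24) = Mul(75, -24) = -1800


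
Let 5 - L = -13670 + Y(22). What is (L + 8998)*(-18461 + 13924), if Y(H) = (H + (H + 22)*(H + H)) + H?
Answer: -93884141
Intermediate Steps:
Y(H) = 2*H + 2*H*(22 + H) (Y(H) = (H + (22 + H)*(2*H)) + H = (H + 2*H*(22 + H)) + H = 2*H + 2*H*(22 + H))
L = 11695 (L = 5 - (-13670 + 2*22*(23 + 22)) = 5 - (-13670 + 2*22*45) = 5 - (-13670 + 1980) = 5 - 1*(-11690) = 5 + 11690 = 11695)
(L + 8998)*(-18461 + 13924) = (11695 + 8998)*(-18461 + 13924) = 20693*(-4537) = -93884141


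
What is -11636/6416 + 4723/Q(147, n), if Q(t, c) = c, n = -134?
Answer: -3982749/107468 ≈ -37.060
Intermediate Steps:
-11636/6416 + 4723/Q(147, n) = -11636/6416 + 4723/(-134) = -11636*1/6416 + 4723*(-1/134) = -2909/1604 - 4723/134 = -3982749/107468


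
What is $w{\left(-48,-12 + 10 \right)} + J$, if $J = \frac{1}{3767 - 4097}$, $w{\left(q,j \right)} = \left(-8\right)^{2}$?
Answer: $\frac{21119}{330} \approx 63.997$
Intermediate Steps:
$w{\left(q,j \right)} = 64$
$J = - \frac{1}{330}$ ($J = \frac{1}{-330} = - \frac{1}{330} \approx -0.0030303$)
$w{\left(-48,-12 + 10 \right)} + J = 64 - \frac{1}{330} = \frac{21119}{330}$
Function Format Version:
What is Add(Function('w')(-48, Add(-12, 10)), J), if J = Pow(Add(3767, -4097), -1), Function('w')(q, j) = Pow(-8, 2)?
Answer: Rational(21119, 330) ≈ 63.997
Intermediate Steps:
Function('w')(q, j) = 64
J = Rational(-1, 330) (J = Pow(-330, -1) = Rational(-1, 330) ≈ -0.0030303)
Add(Function('w')(-48, Add(-12, 10)), J) = Add(64, Rational(-1, 330)) = Rational(21119, 330)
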